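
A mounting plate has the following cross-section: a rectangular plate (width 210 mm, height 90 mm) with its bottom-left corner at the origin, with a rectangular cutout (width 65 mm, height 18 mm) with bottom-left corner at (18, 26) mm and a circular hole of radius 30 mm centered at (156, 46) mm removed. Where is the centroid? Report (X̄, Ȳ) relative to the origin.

X̄ = 99.60 mm, Ȳ = 45.60 mm

plate: A = 210 × 90 = 18900.00, centroid at (105.00, 45.00).
hole 1: A = −(65 × 18) = -1170.00, centroid at (50.50, 35.00).
hole 2: A = −π·30² = -2827.43, centroid at (156.00, 46.00).
ΣA = 14902.57 mm²
ΣAX̄ = (18900.00)(105.00) + (-1170.00)(50.50) + (-2827.43)(156.00) = 1484335.39 mm³
ΣAȲ = (18900.00)(45.00) + (-1170.00)(35.00) + (-2827.43)(46.00) = 679488.06 mm³
X̄ = 1484335.39 / 14902.57 = 99.60 mm
Ȳ = 679488.06 / 14902.57 = 45.60 mm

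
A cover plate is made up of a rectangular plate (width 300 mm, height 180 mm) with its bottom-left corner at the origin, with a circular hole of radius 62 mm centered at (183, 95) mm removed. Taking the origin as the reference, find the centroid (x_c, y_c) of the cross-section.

x_c = 140.49 mm, y_c = 88.56 mm

plate: A = 300 × 180 = 54000.00, centroid at (150.00, 90.00).
hole: A = −π·62² = -12076.28, centroid at (183.00, 95.00).
ΣA = 41923.72 mm²
ΣAx_c = (54000.00)(150.00) + (-12076.28)(183.00) = 5890040.36 mm³
ΣAy_c = (54000.00)(90.00) + (-12076.28)(95.00) = 3712753.19 mm³
x_c = 5890040.36 / 41923.72 = 140.49 mm
y_c = 3712753.19 / 41923.72 = 88.56 mm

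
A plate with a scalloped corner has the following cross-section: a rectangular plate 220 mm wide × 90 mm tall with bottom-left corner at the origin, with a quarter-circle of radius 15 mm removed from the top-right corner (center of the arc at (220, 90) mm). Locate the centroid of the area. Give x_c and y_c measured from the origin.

x_c = 109.07 mm, y_c = 44.65 mm

plate: A = 220 × 90 = 19800.00, centroid at (110.00, 45.00).
removed quarter-circle: A = −¼π·15² = -176.71, centroid at (213.63, 83.63).
ΣA = 19623.29 mm², ΣAx_c = 2140247.79 mm³, ΣAy_c = 876220.69 mm³.
x_c = 2140247.79/19623.29 = 109.07 mm; y_c = 876220.69/19623.29 = 44.65 mm.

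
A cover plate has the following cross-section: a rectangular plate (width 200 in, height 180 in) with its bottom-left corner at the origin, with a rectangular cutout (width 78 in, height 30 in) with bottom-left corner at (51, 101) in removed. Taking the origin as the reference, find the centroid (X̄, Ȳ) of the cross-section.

Part | A | x̄ᵢ | ȳᵢ | A·x̄ᵢ | A·ȳᵢ
plate | 36000.00 | 100.00 | 90.00 | 3600000.00 | 3240000.00
hole | -2340.00 | 90.00 | 116.00 | -210600.00 | -271440.00
Σ | 33660.00 |  |  | 3389400.00 | 2968560.00
X̄ = 3389400.00 / 33660.00 = 100.70 in
Ȳ = 2968560.00 / 33660.00 = 88.19 in

X̄ = 100.70 in, Ȳ = 88.19 in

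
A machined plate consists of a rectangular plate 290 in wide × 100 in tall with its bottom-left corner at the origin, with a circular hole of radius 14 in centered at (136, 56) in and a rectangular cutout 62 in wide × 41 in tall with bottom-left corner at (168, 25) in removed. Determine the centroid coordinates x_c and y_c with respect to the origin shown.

plate: A = 290 × 100 = 29000.00, centroid at (145.00, 50.00).
hole 1: A = −π·14² = -615.75, centroid at (136.00, 56.00).
hole 2: A = −(62 × 41) = -2542.00, centroid at (199.00, 45.50).
ΣA = 25842.25 in²
ΣAx_c = (29000.00)(145.00) + (-615.75)(136.00) + (-2542.00)(199.00) = 3615399.71 in³
ΣAy_c = (29000.00)(50.00) + (-615.75)(56.00) + (-2542.00)(45.50) = 1299856.88 in³
x_c = 3615399.71 / 25842.25 = 139.90 in
y_c = 1299856.88 / 25842.25 = 50.30 in

x_c = 139.90 in, y_c = 50.30 in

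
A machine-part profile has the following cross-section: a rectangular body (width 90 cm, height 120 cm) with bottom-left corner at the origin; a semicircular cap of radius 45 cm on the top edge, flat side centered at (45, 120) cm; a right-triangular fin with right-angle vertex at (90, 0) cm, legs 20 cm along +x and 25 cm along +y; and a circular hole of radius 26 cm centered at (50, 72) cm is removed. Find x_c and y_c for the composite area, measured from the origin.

x_c = 45.19 cm, y_c = 77.61 cm

rectangular body: A = 90 × 120 = 10800.00, centroid at (45.00, 60.00).
semicircular top: A = ½π·45² = 3180.86, centroid at (45.00, 139.10).
triangular fin: A = ½·20·25 = 250.00, centroid at (96.67, 8.33).
hole: A = −π·26² = -2123.72, centroid at (50.00, 72.00).
ΣA = 12107.15 cm²
ΣAx_c = (10800.00)(45.00) + (3180.86)(45.00) + (250.00)(96.67) + (-2123.72)(50.00) = 547119.65 cm³
ΣAy_c = (10800.00)(60.00) + (3180.86)(139.10) + (250.00)(8.33) + (-2123.72)(72.00) = 939629.24 cm³
x_c = 547119.65 / 12107.15 = 45.19 cm
y_c = 939629.24 / 12107.15 = 77.61 cm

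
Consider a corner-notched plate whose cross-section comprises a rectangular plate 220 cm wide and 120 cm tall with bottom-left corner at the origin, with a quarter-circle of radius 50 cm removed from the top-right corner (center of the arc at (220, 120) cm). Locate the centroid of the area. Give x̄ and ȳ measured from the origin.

plate: A = 220 × 120 = 26400.00, centroid at (110.00, 60.00).
removed quarter-circle: A = −¼π·50² = -1963.50, centroid at (198.78, 98.78).
ΣA = 24436.50 cm², ΣAx̄ = 2513697.68 cm³, ΣAȳ = 1390047.22 cm³.
x̄ = 2513697.68/24436.50 = 102.87 cm; ȳ = 1390047.22/24436.50 = 56.88 cm.

x̄ = 102.87 cm, ȳ = 56.88 cm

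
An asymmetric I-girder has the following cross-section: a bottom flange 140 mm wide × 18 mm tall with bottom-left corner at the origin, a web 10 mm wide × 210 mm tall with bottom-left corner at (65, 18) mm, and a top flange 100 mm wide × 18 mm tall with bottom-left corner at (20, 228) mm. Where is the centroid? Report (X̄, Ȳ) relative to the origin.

Part | A | x̄ᵢ | ȳᵢ | A·x̄ᵢ | A·ȳᵢ
bottom flange | 2520.00 | 70.00 | 9.00 | 176400.00 | 22680.00
web | 2100.00 | 70.00 | 123.00 | 147000.00 | 258300.00
top flange | 1800.00 | 70.00 | 237.00 | 126000.00 | 426600.00
Σ | 6420.00 |  |  | 449400.00 | 707580.00
X̄ = 449400.00 / 6420.00 = 70.00 mm
Ȳ = 707580.00 / 6420.00 = 110.21 mm

X̄ = 70.00 mm, Ȳ = 110.21 mm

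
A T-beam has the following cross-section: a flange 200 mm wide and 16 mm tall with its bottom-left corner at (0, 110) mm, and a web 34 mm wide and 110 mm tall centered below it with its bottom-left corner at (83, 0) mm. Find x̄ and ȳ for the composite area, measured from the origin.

x̄ = 100.00 mm, ȳ = 84.05 mm

Part | A | x̄ᵢ | ȳᵢ | A·x̄ᵢ | A·ȳᵢ
web | 3740.00 | 100.00 | 55.00 | 374000.00 | 205700.00
flange | 3200.00 | 100.00 | 118.00 | 320000.00 | 377600.00
Σ | 6940.00 |  |  | 694000.00 | 583300.00
x̄ = 694000.00 / 6940.00 = 100.00 mm
ȳ = 583300.00 / 6940.00 = 84.05 mm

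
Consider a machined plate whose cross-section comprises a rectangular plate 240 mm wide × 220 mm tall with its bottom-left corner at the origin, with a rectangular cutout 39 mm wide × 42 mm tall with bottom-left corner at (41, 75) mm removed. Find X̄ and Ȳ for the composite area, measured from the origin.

plate: A = 240 × 220 = 52800.00, centroid at (120.00, 110.00).
hole: A = −(39 × 42) = -1638.00, centroid at (60.50, 96.00).
ΣA = 51162.00 mm²
ΣAX̄ = (52800.00)(120.00) + (-1638.00)(60.50) = 6236901.00 mm³
ΣAȲ = (52800.00)(110.00) + (-1638.00)(96.00) = 5650752.00 mm³
X̄ = 6236901.00 / 51162.00 = 121.90 mm
Ȳ = 5650752.00 / 51162.00 = 110.45 mm

X̄ = 121.90 mm, Ȳ = 110.45 mm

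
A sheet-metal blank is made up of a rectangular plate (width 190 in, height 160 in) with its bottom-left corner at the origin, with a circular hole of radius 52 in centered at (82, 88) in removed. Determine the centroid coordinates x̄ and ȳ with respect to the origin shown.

x̄ = 100.04 in, ȳ = 76.90 in

plate: A = 190 × 160 = 30400.00, centroid at (95.00, 80.00).
hole: A = −π·52² = -8494.87, centroid at (82.00, 88.00).
ΣA = 21905.13 in², ΣAx̄ = 2191420.94 in³, ΣAȳ = 1684451.74 in³.
x̄ = 2191420.94/21905.13 = 100.04 in; ȳ = 1684451.74/21905.13 = 76.90 in.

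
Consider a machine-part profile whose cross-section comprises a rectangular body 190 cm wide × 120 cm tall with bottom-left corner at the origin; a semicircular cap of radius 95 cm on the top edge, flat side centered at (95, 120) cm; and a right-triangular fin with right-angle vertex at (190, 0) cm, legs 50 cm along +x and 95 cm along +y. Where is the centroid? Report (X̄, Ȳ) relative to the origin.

rectangular body: A = 190 × 120 = 22800.00, centroid at (95.00, 60.00).
semicircular top: A = ½π·95² = 14176.44, centroid at (95.00, 160.32).
triangular fin: A = ½·50·95 = 2375.00, centroid at (206.67, 31.67).
ΣA = 39351.44 cm²
ΣAX̄ = (22800.00)(95.00) + (14176.44)(95.00) + (2375.00)(206.67) = 4003594.83 cm³
ΣAȲ = (22800.00)(60.00) + (14176.44)(160.32) + (2375.00)(31.67) = 3715964.09 cm³
X̄ = 4003594.83 / 39351.44 = 101.74 cm
Ȳ = 3715964.09 / 39351.44 = 94.43 cm

X̄ = 101.74 cm, Ȳ = 94.43 cm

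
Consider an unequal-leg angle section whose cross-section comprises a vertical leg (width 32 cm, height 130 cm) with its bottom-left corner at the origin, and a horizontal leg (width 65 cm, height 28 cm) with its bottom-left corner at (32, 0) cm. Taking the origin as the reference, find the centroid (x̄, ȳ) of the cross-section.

Part | A | x̄ᵢ | ȳᵢ | A·x̄ᵢ | A·ȳᵢ
vertical leg | 4160.00 | 16.00 | 65.00 | 66560.00 | 270400.00
horizontal leg | 1820.00 | 64.50 | 14.00 | 117390.00 | 25480.00
Σ | 5980.00 |  |  | 183950.00 | 295880.00
x̄ = 183950.00 / 5980.00 = 30.76 cm
ȳ = 295880.00 / 5980.00 = 49.48 cm

x̄ = 30.76 cm, ȳ = 49.48 cm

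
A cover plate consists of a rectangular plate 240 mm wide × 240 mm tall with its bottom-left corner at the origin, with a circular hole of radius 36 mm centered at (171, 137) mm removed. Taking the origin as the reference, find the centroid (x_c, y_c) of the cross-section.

x_c = 116.12 mm, y_c = 118.71 mm

plate: A = 240 × 240 = 57600.00, centroid at (120.00, 120.00).
hole: A = −π·36² = -4071.50, centroid at (171.00, 137.00).
ΣA = 53528.50 mm², ΣAx_c = 6215772.80 mm³, ΣAy_c = 6354203.94 mm³.
x_c = 6215772.80/53528.50 = 116.12 mm; y_c = 6354203.94/53528.50 = 118.71 mm.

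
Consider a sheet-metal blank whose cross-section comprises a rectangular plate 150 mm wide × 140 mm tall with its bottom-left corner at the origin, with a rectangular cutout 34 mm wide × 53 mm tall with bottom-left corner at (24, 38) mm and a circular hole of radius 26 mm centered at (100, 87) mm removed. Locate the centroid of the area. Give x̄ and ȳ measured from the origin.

x̄ = 75.48 mm, ȳ = 68.47 mm

plate: A = 150 × 140 = 21000.00, centroid at (75.00, 70.00).
hole 1: A = −(34 × 53) = -1802.00, centroid at (41.00, 64.50).
hole 2: A = −π·26² = -2123.72, centroid at (100.00, 87.00).
ΣA = 17074.28 mm², ΣAx̄ = 1288746.34 mm³, ΣAȳ = 1169007.65 mm³.
x̄ = 1288746.34/17074.28 = 75.48 mm; ȳ = 1169007.65/17074.28 = 68.47 mm.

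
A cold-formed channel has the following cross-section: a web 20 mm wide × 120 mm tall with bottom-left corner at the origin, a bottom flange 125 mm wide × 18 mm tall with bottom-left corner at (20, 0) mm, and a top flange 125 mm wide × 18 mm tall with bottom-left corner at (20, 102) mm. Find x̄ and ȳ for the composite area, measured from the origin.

x̄ = 57.28 mm, ȳ = 60.00 mm

web: A = 20 × 120 = 2400.00, centroid at (10.00, 60.00).
bottom flange: A = 125 × 18 = 2250.00, centroid at (82.50, 9.00).
top flange: A = 125 × 18 = 2250.00, centroid at (82.50, 111.00).
ΣA = 6900.00 mm², ΣAx̄ = 395250.00 mm³, ΣAȳ = 414000.00 mm³.
x̄ = 395250.00/6900.00 = 57.28 mm; ȳ = 414000.00/6900.00 = 60.00 mm.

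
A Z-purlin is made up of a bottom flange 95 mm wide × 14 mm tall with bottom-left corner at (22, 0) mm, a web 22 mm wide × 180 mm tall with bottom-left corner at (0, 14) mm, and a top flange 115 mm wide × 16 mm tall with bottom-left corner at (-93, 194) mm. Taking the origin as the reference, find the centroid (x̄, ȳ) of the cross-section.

Part | A | x̄ᵢ | ȳᵢ | A·x̄ᵢ | A·ȳᵢ
bottom flange | 1330.00 | 69.50 | 7.00 | 92435.00 | 9310.00
web | 3960.00 | 11.00 | 104.00 | 43560.00 | 411840.00
top flange | 1840.00 | -35.50 | 202.00 | -65320.00 | 371680.00
Σ | 7130.00 |  |  | 70675.00 | 792830.00
x̄ = 70675.00 / 7130.00 = 9.91 mm
ȳ = 792830.00 / 7130.00 = 111.20 mm

x̄ = 9.91 mm, ȳ = 111.20 mm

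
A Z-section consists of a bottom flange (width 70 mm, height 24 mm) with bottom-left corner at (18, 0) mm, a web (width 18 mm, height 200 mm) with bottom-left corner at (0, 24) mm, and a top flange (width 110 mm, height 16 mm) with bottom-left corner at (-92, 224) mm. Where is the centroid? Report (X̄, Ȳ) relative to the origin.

Part | A | x̄ᵢ | ȳᵢ | A·x̄ᵢ | A·ȳᵢ
bottom flange | 1680.00 | 53.00 | 12.00 | 89040.00 | 20160.00
web | 3600.00 | 9.00 | 124.00 | 32400.00 | 446400.00
top flange | 1760.00 | -37.00 | 232.00 | -65120.00 | 408320.00
Σ | 7040.00 |  |  | 56320.00 | 874880.00
X̄ = 56320.00 / 7040.00 = 8.00 mm
Ȳ = 874880.00 / 7040.00 = 124.27 mm

X̄ = 8.00 mm, Ȳ = 124.27 mm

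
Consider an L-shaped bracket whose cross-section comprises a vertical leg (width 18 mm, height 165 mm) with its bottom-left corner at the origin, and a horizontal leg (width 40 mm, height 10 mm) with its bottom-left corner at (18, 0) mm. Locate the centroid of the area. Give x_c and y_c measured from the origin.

x_c = 12.44 mm, y_c = 73.30 mm

Part | A | x̄ᵢ | ȳᵢ | A·x̄ᵢ | A·ȳᵢ
vertical leg | 2970.00 | 9.00 | 82.50 | 26730.00 | 245025.00
horizontal leg | 400.00 | 38.00 | 5.00 | 15200.00 | 2000.00
Σ | 3370.00 |  |  | 41930.00 | 247025.00
x_c = 41930.00 / 3370.00 = 12.44 mm
y_c = 247025.00 / 3370.00 = 73.30 mm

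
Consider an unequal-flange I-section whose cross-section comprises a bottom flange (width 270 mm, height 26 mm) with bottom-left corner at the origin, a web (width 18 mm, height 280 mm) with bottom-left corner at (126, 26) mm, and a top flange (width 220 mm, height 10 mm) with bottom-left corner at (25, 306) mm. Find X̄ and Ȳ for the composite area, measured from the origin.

X̄ = 135.00 mm, Ȳ = 113.05 mm

Part | A | x̄ᵢ | ȳᵢ | A·x̄ᵢ | A·ȳᵢ
bottom flange | 7020.00 | 135.00 | 13.00 | 947700.00 | 91260.00
web | 5040.00 | 135.00 | 166.00 | 680400.00 | 836640.00
top flange | 2200.00 | 135.00 | 311.00 | 297000.00 | 684200.00
Σ | 14260.00 |  |  | 1925100.00 | 1612100.00
X̄ = 1925100.00 / 14260.00 = 135.00 mm
Ȳ = 1612100.00 / 14260.00 = 113.05 mm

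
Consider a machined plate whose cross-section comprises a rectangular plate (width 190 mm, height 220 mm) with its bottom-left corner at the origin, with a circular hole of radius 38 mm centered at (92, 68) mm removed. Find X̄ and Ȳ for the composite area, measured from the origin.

X̄ = 95.37 mm, Ȳ = 115.11 mm

plate: A = 190 × 220 = 41800.00, centroid at (95.00, 110.00).
hole: A = −π·38² = -4536.46, centroid at (92.00, 68.00).
ΣA = 37263.54 mm², ΣAX̄ = 3553645.70 mm³, ΣAȲ = 4289520.73 mm³.
X̄ = 3553645.70/37263.54 = 95.37 mm; Ȳ = 4289520.73/37263.54 = 115.11 mm.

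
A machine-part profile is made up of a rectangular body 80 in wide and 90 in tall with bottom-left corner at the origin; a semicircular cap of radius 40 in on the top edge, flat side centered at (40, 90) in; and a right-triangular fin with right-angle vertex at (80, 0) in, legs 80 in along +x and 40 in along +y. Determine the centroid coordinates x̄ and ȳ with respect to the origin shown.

x̄ = 49.43 in, ȳ = 54.29 in

rectangular body: A = 80 × 90 = 7200.00, centroid at (40.00, 45.00).
semicircular top: A = ½π·40² = 2513.27, centroid at (40.00, 106.98).
triangular fin: A = ½·80·40 = 1600.00, centroid at (106.67, 13.33).
ΣA = 11313.27 in²
ΣAx̄ = (7200.00)(40.00) + (2513.27)(40.00) + (1600.00)(106.67) = 559197.63 in³
ΣAȳ = (7200.00)(45.00) + (2513.27)(106.98) + (1600.00)(13.33) = 614194.67 in³
x̄ = 559197.63 / 11313.27 = 49.43 in
ȳ = 614194.67 / 11313.27 = 54.29 in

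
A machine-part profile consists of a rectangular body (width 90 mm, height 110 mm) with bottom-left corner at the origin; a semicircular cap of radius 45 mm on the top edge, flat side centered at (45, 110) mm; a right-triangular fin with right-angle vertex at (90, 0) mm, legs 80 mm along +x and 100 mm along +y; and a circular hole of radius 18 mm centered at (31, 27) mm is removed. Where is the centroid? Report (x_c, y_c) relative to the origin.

x_c = 63.73 mm, y_c = 66.05 mm

rectangular body: A = 90 × 110 = 9900.00, centroid at (45.00, 55.00).
semicircular top: A = ½π·45² = 3180.86, centroid at (45.00, 129.10).
triangular fin: A = ½·80·100 = 4000.00, centroid at (116.67, 33.33).
hole: A = −π·18² = -1017.88, centroid at (31.00, 27.00).
ΣA = 16062.99 mm², ΣAx_c = 1023751.33 mm³, ΣAy_c = 1060995.56 mm³.
x_c = 1023751.33/16062.99 = 63.73 mm; y_c = 1060995.56/16062.99 = 66.05 mm.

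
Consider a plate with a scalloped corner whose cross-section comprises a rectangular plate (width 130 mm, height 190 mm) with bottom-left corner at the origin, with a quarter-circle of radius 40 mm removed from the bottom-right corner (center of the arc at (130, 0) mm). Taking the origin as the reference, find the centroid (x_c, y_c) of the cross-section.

plate: A = 130 × 190 = 24700.00, centroid at (65.00, 95.00).
removed quarter-circle: A = −¼π·40² = -1256.64, centroid at (113.02, 16.98).
ΣA = 23443.36 mm², ΣAx_c = 1463470.52 mm³, ΣAy_c = 2325166.67 mm³.
x_c = 1463470.52/23443.36 = 62.43 mm; y_c = 2325166.67/23443.36 = 99.18 mm.

x_c = 62.43 mm, y_c = 99.18 mm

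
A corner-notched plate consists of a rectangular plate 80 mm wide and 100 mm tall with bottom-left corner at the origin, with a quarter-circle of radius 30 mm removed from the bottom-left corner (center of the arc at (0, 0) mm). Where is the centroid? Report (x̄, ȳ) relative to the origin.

x̄ = 42.64 mm, ȳ = 53.61 mm

plate: A = 80 × 100 = 8000.00, centroid at (40.00, 50.00).
removed quarter-circle: A = −¼π·30² = -706.86, centroid at (12.73, 12.73).
ΣA = 7293.14 mm²
ΣAx̄ = (8000.00)(40.00) + (-706.86)(12.73) = 311000.00 mm³
ΣAȳ = (8000.00)(50.00) + (-706.86)(12.73) = 391000.00 mm³
x̄ = 311000.00 / 7293.14 = 42.64 mm
ȳ = 391000.00 / 7293.14 = 53.61 mm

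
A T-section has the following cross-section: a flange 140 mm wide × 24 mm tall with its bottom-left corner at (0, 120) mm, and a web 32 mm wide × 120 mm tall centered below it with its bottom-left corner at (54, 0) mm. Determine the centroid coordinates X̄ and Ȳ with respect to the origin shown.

Part | A | x̄ᵢ | ȳᵢ | A·x̄ᵢ | A·ȳᵢ
web | 3840.00 | 70.00 | 60.00 | 268800.00 | 230400.00
flange | 3360.00 | 70.00 | 132.00 | 235200.00 | 443520.00
Σ | 7200.00 |  |  | 504000.00 | 673920.00
X̄ = 504000.00 / 7200.00 = 70.00 mm
Ȳ = 673920.00 / 7200.00 = 93.60 mm

X̄ = 70.00 mm, Ȳ = 93.60 mm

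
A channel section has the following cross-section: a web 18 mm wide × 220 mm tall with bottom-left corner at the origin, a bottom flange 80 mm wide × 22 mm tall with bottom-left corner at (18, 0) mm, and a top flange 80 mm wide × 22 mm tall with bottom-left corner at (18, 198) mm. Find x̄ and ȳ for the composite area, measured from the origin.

web: A = 18 × 220 = 3960.00, centroid at (9.00, 110.00).
bottom flange: A = 80 × 22 = 1760.00, centroid at (58.00, 11.00).
top flange: A = 80 × 22 = 1760.00, centroid at (58.00, 209.00).
ΣA = 7480.00 mm²
ΣAx̄ = (3960.00)(9.00) + (1760.00)(58.00) + (1760.00)(58.00) = 239800.00 mm³
ΣAȳ = (3960.00)(110.00) + (1760.00)(11.00) + (1760.00)(209.00) = 822800.00 mm³
x̄ = 239800.00 / 7480.00 = 32.06 mm
ȳ = 822800.00 / 7480.00 = 110.00 mm

x̄ = 32.06 mm, ȳ = 110.00 mm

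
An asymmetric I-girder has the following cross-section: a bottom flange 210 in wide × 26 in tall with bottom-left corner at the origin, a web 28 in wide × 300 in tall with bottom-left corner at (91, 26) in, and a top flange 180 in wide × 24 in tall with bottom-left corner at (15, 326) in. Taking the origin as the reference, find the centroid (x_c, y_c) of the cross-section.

Part | A | x̄ᵢ | ȳᵢ | A·x̄ᵢ | A·ȳᵢ
bottom flange | 5460.00 | 105.00 | 13.00 | 573300.00 | 70980.00
web | 8400.00 | 105.00 | 176.00 | 882000.00 | 1478400.00
top flange | 4320.00 | 105.00 | 338.00 | 453600.00 | 1460160.00
Σ | 18180.00 |  |  | 1908900.00 | 3009540.00
x_c = 1908900.00 / 18180.00 = 105.00 in
y_c = 3009540.00 / 18180.00 = 165.54 in

x_c = 105.00 in, y_c = 165.54 in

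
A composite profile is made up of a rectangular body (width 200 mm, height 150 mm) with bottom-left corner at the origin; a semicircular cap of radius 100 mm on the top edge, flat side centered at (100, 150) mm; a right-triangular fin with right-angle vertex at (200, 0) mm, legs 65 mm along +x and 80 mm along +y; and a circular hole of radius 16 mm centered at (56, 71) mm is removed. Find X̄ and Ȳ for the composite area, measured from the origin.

Part | A | x̄ᵢ | ȳᵢ | A·x̄ᵢ | A·ȳᵢ
rectangular body | 30000.00 | 100.00 | 75.00 | 3000000.00 | 2250000.00
semicircular top | 15707.96 | 100.00 | 192.44 | 1570796.33 | 3022861.16
triangular fin | 2600.00 | 221.67 | 26.67 | 576333.33 | 69333.33
hole | -804.25 | 56.00 | 71.00 | -45037.87 | -57101.59
Σ | 47503.72 |  |  | 5102091.79 | 5285092.90
X̄ = 5102091.79 / 47503.72 = 107.40 mm
Ȳ = 5285092.90 / 47503.72 = 111.26 mm

X̄ = 107.40 mm, Ȳ = 111.26 mm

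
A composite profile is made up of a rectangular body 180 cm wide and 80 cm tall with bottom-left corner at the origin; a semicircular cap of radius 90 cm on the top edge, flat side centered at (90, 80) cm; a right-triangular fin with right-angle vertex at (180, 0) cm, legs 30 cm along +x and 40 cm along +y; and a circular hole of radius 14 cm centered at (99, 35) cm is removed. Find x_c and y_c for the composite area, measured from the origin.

Part | A | x̄ᵢ | ȳᵢ | A·x̄ᵢ | A·ȳᵢ
rectangular body | 14400.00 | 90.00 | 40.00 | 1296000.00 | 576000.00
semicircular top | 12723.45 | 90.00 | 118.20 | 1145110.52 | 1503876.02
triangular fin | 600.00 | 190.00 | 13.33 | 114000.00 | 8000.00
hole | -615.75 | 99.00 | 35.00 | -60959.46 | -21551.33
Σ | 27107.70 |  |  | 2494151.06 | 2066324.69
x_c = 2494151.06 / 27107.70 = 92.01 cm
y_c = 2066324.69 / 27107.70 = 76.23 cm

x_c = 92.01 cm, y_c = 76.23 cm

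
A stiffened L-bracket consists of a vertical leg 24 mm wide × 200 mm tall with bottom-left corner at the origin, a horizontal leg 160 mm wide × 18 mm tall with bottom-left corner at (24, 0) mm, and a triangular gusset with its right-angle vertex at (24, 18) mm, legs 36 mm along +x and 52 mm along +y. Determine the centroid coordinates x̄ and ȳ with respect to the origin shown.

vertical leg: A = 24 × 200 = 4800.00, centroid at (12.00, 100.00).
horizontal leg: A = 160 × 18 = 2880.00, centroid at (104.00, 9.00).
gusset: A = ½·36·52 = 936.00, centroid at (36.00, 35.33).
ΣA = 8616.00 mm²
ΣAx̄ = (4800.00)(12.00) + (2880.00)(104.00) + (936.00)(36.00) = 390816.00 mm³
ΣAȳ = (4800.00)(100.00) + (2880.00)(9.00) + (936.00)(35.33) = 538992.00 mm³
x̄ = 390816.00 / 8616.00 = 45.36 mm
ȳ = 538992.00 / 8616.00 = 62.56 mm

x̄ = 45.36 mm, ȳ = 62.56 mm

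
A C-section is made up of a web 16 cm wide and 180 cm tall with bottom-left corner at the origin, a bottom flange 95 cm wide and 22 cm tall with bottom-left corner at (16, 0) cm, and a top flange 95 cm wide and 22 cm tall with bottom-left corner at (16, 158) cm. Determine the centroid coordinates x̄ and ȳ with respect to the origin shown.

x̄ = 40.86 cm, ȳ = 90.00 cm

Part | A | x̄ᵢ | ȳᵢ | A·x̄ᵢ | A·ȳᵢ
web | 2880.00 | 8.00 | 90.00 | 23040.00 | 259200.00
bottom flange | 2090.00 | 63.50 | 11.00 | 132715.00 | 22990.00
top flange | 2090.00 | 63.50 | 169.00 | 132715.00 | 353210.00
Σ | 7060.00 |  |  | 288470.00 | 635400.00
x̄ = 288470.00 / 7060.00 = 40.86 cm
ȳ = 635400.00 / 7060.00 = 90.00 cm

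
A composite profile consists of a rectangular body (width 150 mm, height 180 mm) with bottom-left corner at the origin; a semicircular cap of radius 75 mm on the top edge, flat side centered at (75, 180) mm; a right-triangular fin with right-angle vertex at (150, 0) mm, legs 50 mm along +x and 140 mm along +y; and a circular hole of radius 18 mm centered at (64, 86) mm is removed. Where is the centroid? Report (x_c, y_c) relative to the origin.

x_c = 83.67 mm, y_c = 114.24 mm

rectangular body: A = 150 × 180 = 27000.00, centroid at (75.00, 90.00).
semicircular top: A = ½π·75² = 8835.73, centroid at (75.00, 211.83).
triangular fin: A = ½·50·140 = 3500.00, centroid at (166.67, 46.67).
hole: A = −π·18² = -1017.88, centroid at (64.00, 86.00).
ΣA = 38317.85 mm², ΣAx_c = 3205868.97 mm³, ΣAy_c = 4377477.28 mm³.
x_c = 3205868.97/38317.85 = 83.67 mm; y_c = 4377477.28/38317.85 = 114.24 mm.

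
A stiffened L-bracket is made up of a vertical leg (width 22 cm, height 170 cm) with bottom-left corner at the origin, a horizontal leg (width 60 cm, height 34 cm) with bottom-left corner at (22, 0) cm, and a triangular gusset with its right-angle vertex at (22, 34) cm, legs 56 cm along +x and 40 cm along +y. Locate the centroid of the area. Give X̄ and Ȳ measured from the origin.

X̄ = 27.94 cm, Ȳ = 58.78 cm

vertical leg: A = 22 × 170 = 3740.00, centroid at (11.00, 85.00).
horizontal leg: A = 60 × 34 = 2040.00, centroid at (52.00, 17.00).
gusset: A = ½·56·40 = 1120.00, centroid at (40.67, 47.33).
ΣA = 6900.00 cm², ΣAX̄ = 192766.67 cm³, ΣAȲ = 405593.33 cm³.
X̄ = 192766.67/6900.00 = 27.94 cm; Ȳ = 405593.33/6900.00 = 58.78 cm.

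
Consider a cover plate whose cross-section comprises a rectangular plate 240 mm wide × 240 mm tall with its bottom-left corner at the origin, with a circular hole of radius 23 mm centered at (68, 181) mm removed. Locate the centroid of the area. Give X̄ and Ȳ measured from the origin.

X̄ = 121.54 mm, Ȳ = 118.19 mm

Part | A | x̄ᵢ | ȳᵢ | A·x̄ᵢ | A·ȳᵢ
plate | 57600.00 | 120.00 | 120.00 | 6912000.00 | 6912000.00
hole | -1661.90 | 68.00 | 181.00 | -113009.37 | -300804.35
Σ | 55938.10 |  |  | 6798990.63 | 6611195.65
X̄ = 6798990.63 / 55938.10 = 121.54 mm
Ȳ = 6611195.65 / 55938.10 = 118.19 mm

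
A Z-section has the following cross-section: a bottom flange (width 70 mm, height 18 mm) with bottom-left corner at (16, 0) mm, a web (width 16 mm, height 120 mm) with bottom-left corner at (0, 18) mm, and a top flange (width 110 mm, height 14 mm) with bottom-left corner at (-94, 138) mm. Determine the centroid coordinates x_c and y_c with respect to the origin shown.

x_c = 4.14 mm, y_c = 81.44 mm

bottom flange: A = 70 × 18 = 1260.00, centroid at (51.00, 9.00).
web: A = 16 × 120 = 1920.00, centroid at (8.00, 78.00).
top flange: A = 110 × 14 = 1540.00, centroid at (-39.00, 145.00).
ΣA = 4720.00 mm²
ΣAx_c = (1260.00)(51.00) + (1920.00)(8.00) + (1540.00)(-39.00) = 19560.00 mm³
ΣAy_c = (1260.00)(9.00) + (1920.00)(78.00) + (1540.00)(145.00) = 384400.00 mm³
x_c = 19560.00 / 4720.00 = 4.14 mm
y_c = 384400.00 / 4720.00 = 81.44 mm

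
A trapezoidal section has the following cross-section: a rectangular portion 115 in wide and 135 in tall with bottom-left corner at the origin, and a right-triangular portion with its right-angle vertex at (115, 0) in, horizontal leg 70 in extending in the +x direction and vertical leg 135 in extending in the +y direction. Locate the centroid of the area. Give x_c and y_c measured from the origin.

rectangular portion: A = 115 × 135 = 15525.00, centroid at (57.50, 67.50).
triangular portion: A = ½·70·135 = 4725.00, centroid at (138.33, 45.00).
ΣA = 20250.00 in², ΣAx_c = 1546312.50 in³, ΣAy_c = 1260562.50 in³.
x_c = 1546312.50/20250.00 = 76.36 in; y_c = 1260562.50/20250.00 = 62.25 in.

x_c = 76.36 in, y_c = 62.25 in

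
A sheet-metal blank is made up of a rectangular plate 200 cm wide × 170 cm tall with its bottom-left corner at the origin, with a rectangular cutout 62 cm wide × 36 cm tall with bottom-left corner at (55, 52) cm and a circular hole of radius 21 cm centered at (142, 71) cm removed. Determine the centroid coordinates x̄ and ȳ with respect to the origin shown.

x̄ = 99.11 cm, ȳ = 86.74 cm

plate: A = 200 × 170 = 34000.00, centroid at (100.00, 85.00).
hole 1: A = −(62 × 36) = -2232.00, centroid at (86.00, 70.00).
hole 2: A = −π·21² = -1385.44, centroid at (142.00, 71.00).
ΣA = 30382.56 cm², ΣAx̄ = 3011315.18 cm³, ΣAȳ = 2635393.59 cm³.
x̄ = 3011315.18/30382.56 = 99.11 cm; ȳ = 2635393.59/30382.56 = 86.74 cm.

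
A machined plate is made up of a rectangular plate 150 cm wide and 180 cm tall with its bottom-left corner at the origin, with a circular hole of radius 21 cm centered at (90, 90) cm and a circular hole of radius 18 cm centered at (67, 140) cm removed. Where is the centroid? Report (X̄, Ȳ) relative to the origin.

Part | A | x̄ᵢ | ȳᵢ | A·x̄ᵢ | A·ȳᵢ
plate | 27000.00 | 75.00 | 90.00 | 2025000.00 | 2430000.00
hole 1 | -1385.44 | 90.00 | 90.00 | -124689.81 | -124689.81
hole 2 | -1017.88 | 67.00 | 140.00 | -68197.69 | -142502.64
Σ | 24596.68 |  |  | 1832112.49 | 2162807.54
X̄ = 1832112.49 / 24596.68 = 74.49 cm
Ȳ = 2162807.54 / 24596.68 = 87.93 cm

X̄ = 74.49 cm, Ȳ = 87.93 cm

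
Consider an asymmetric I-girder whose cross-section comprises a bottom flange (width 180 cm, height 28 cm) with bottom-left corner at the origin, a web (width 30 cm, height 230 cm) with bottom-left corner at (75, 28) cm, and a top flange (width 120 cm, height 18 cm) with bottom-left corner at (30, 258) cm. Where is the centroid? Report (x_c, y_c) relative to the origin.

x_c = 90.00 cm, y_c = 115.89 cm

Part | A | x̄ᵢ | ȳᵢ | A·x̄ᵢ | A·ȳᵢ
bottom flange | 5040.00 | 90.00 | 14.00 | 453600.00 | 70560.00
web | 6900.00 | 90.00 | 143.00 | 621000.00 | 986700.00
top flange | 2160.00 | 90.00 | 267.00 | 194400.00 | 576720.00
Σ | 14100.00 |  |  | 1269000.00 | 1633980.00
x_c = 1269000.00 / 14100.00 = 90.00 cm
y_c = 1633980.00 / 14100.00 = 115.89 cm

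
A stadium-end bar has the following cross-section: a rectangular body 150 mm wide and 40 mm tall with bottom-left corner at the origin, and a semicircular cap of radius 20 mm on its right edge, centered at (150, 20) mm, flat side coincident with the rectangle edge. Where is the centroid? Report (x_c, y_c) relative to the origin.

rectangular body: A = 150 × 40 = 6000.00, centroid at (75.00, 20.00).
semicircular end: A = ½π·20² = 628.32, centroid at (158.49, 20.00).
ΣA = 6628.32 mm², ΣAx_c = 549581.11 mm³, ΣAy_c = 132566.37 mm³.
x_c = 549581.11/6628.32 = 82.91 mm; y_c = 132566.37/6628.32 = 20.00 mm.

x_c = 82.91 mm, y_c = 20.00 mm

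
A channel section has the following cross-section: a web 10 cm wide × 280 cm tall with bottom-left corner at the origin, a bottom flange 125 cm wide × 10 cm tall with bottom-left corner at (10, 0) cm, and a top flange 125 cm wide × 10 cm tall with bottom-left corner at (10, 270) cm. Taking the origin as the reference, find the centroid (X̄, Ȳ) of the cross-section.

X̄ = 36.84 cm, Ȳ = 140.00 cm

Part | A | x̄ᵢ | ȳᵢ | A·x̄ᵢ | A·ȳᵢ
web | 2800.00 | 5.00 | 140.00 | 14000.00 | 392000.00
bottom flange | 1250.00 | 72.50 | 5.00 | 90625.00 | 6250.00
top flange | 1250.00 | 72.50 | 275.00 | 90625.00 | 343750.00
Σ | 5300.00 |  |  | 195250.00 | 742000.00
X̄ = 195250.00 / 5300.00 = 36.84 cm
Ȳ = 742000.00 / 5300.00 = 140.00 cm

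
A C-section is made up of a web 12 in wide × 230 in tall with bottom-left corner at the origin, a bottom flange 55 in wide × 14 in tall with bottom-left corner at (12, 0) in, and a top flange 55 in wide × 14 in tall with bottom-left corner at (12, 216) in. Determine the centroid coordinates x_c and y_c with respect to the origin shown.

web: A = 12 × 230 = 2760.00, centroid at (6.00, 115.00).
bottom flange: A = 55 × 14 = 770.00, centroid at (39.50, 7.00).
top flange: A = 55 × 14 = 770.00, centroid at (39.50, 223.00).
ΣA = 4300.00 in²
ΣAx_c = (2760.00)(6.00) + (770.00)(39.50) + (770.00)(39.50) = 77390.00 in³
ΣAy_c = (2760.00)(115.00) + (770.00)(7.00) + (770.00)(223.00) = 494500.00 in³
x_c = 77390.00 / 4300.00 = 18.00 in
y_c = 494500.00 / 4300.00 = 115.00 in

x_c = 18.00 in, y_c = 115.00 in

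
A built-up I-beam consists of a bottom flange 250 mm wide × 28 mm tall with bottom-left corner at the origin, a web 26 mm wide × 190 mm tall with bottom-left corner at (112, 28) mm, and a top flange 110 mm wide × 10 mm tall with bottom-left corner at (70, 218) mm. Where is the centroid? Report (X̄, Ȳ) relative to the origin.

X̄ = 125.00 mm, Ȳ = 72.92 mm

bottom flange: A = 250 × 28 = 7000.00, centroid at (125.00, 14.00).
web: A = 26 × 190 = 4940.00, centroid at (125.00, 123.00).
top flange: A = 110 × 10 = 1100.00, centroid at (125.00, 223.00).
ΣA = 13040.00 mm², ΣAX̄ = 1630000.00 mm³, ΣAȲ = 950920.00 mm³.
X̄ = 1630000.00/13040.00 = 125.00 mm; Ȳ = 950920.00/13040.00 = 72.92 mm.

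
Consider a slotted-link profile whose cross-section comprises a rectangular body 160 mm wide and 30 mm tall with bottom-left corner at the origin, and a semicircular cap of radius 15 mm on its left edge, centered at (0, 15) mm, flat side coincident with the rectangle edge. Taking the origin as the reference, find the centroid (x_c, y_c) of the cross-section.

x_c = 74.08 mm, y_c = 15.00 mm

Part | A | x̄ᵢ | ȳᵢ | A·x̄ᵢ | A·ȳᵢ
rectangular body | 4800.00 | 80.00 | 15.00 | 384000.00 | 72000.00
semicircular end | 353.43 | -6.37 | 15.00 | -2250.00 | 5301.44
Σ | 5153.43 |  |  | 381750.00 | 77301.44
x_c = 381750.00 / 5153.43 = 74.08 mm
y_c = 77301.44 / 5153.43 = 15.00 mm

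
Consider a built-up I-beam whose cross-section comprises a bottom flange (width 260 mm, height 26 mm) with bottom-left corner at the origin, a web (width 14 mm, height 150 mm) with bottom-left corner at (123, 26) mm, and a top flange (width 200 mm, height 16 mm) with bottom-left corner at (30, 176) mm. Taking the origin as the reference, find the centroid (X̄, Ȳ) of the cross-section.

X̄ = 130.00 mm, Ȳ = 73.70 mm

Part | A | x̄ᵢ | ȳᵢ | A·x̄ᵢ | A·ȳᵢ
bottom flange | 6760.00 | 130.00 | 13.00 | 878800.00 | 87880.00
web | 2100.00 | 130.00 | 101.00 | 273000.00 | 212100.00
top flange | 3200.00 | 130.00 | 184.00 | 416000.00 | 588800.00
Σ | 12060.00 |  |  | 1567800.00 | 888780.00
X̄ = 1567800.00 / 12060.00 = 130.00 mm
Ȳ = 888780.00 / 12060.00 = 73.70 mm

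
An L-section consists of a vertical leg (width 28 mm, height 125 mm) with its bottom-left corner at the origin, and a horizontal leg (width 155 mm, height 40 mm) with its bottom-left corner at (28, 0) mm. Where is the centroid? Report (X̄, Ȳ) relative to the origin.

X̄ = 72.48 mm, Ȳ = 35.34 mm

Part | A | x̄ᵢ | ȳᵢ | A·x̄ᵢ | A·ȳᵢ
vertical leg | 3500.00 | 14.00 | 62.50 | 49000.00 | 218750.00
horizontal leg | 6200.00 | 105.50 | 20.00 | 654100.00 | 124000.00
Σ | 9700.00 |  |  | 703100.00 | 342750.00
X̄ = 703100.00 / 9700.00 = 72.48 mm
Ȳ = 342750.00 / 9700.00 = 35.34 mm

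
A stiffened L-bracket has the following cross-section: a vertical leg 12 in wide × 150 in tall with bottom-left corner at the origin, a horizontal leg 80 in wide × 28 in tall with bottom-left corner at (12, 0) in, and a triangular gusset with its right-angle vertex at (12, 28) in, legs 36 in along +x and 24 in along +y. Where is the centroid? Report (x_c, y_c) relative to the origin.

x_c = 30.78 in, y_c = 40.68 in

vertical leg: A = 12 × 150 = 1800.00, centroid at (6.00, 75.00).
horizontal leg: A = 80 × 28 = 2240.00, centroid at (52.00, 14.00).
gusset: A = ½·36·24 = 432.00, centroid at (24.00, 36.00).
ΣA = 4472.00 in²
ΣAx_c = (1800.00)(6.00) + (2240.00)(52.00) + (432.00)(24.00) = 137648.00 in³
ΣAy_c = (1800.00)(75.00) + (2240.00)(14.00) + (432.00)(36.00) = 181912.00 in³
x_c = 137648.00 / 4472.00 = 30.78 in
y_c = 181912.00 / 4472.00 = 40.68 in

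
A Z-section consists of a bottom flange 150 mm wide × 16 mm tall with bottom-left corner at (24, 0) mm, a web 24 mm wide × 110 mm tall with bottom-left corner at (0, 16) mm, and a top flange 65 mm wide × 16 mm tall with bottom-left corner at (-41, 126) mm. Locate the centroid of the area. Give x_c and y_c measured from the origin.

bottom flange: A = 150 × 16 = 2400.00, centroid at (99.00, 8.00).
web: A = 24 × 110 = 2640.00, centroid at (12.00, 71.00).
top flange: A = 65 × 16 = 1040.00, centroid at (-8.50, 134.00).
ΣA = 6080.00 mm², ΣAx_c = 260440.00 mm³, ΣAy_c = 346000.00 mm³.
x_c = 260440.00/6080.00 = 42.84 mm; y_c = 346000.00/6080.00 = 56.91 mm.

x_c = 42.84 mm, y_c = 56.91 mm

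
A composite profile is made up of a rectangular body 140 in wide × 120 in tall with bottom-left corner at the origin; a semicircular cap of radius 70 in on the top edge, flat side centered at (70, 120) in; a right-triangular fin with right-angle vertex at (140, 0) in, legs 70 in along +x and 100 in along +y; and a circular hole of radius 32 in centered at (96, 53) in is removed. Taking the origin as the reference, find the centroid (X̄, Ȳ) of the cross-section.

X̄ = 79.81 in, Ȳ = 85.01 in

Part | A | x̄ᵢ | ȳᵢ | A·x̄ᵢ | A·ȳᵢ
rectangular body | 16800.00 | 70.00 | 60.00 | 1176000.00 | 1008000.00
semicircular top | 7696.90 | 70.00 | 149.71 | 538783.14 | 1152294.91
triangular fin | 3500.00 | 163.33 | 33.33 | 571666.67 | 116666.67
hole | -3216.99 | 96.00 | 53.00 | -308831.12 | -170500.52
Σ | 24779.91 |  |  | 1977618.68 | 2106461.06
X̄ = 1977618.68 / 24779.91 = 79.81 in
Ȳ = 2106461.06 / 24779.91 = 85.01 in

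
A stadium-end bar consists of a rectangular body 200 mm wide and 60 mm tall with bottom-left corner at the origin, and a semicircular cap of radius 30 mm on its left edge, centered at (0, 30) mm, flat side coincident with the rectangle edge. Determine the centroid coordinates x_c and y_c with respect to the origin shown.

Part | A | x̄ᵢ | ȳᵢ | A·x̄ᵢ | A·ȳᵢ
rectangular body | 12000.00 | 100.00 | 30.00 | 1200000.00 | 360000.00
semicircular end | 1413.72 | -12.73 | 30.00 | -18000.00 | 42411.50
Σ | 13413.72 |  |  | 1182000.00 | 402411.50
x_c = 1182000.00 / 13413.72 = 88.12 mm
y_c = 402411.50 / 13413.72 = 30.00 mm

x_c = 88.12 mm, y_c = 30.00 mm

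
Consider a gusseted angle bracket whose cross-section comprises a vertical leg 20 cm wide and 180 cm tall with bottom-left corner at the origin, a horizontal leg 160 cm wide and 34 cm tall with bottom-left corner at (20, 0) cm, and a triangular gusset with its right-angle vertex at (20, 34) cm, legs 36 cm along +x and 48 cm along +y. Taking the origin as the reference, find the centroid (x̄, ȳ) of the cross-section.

x̄ = 61.35 cm, ȳ = 46.41 cm

vertical leg: A = 20 × 180 = 3600.00, centroid at (10.00, 90.00).
horizontal leg: A = 160 × 34 = 5440.00, centroid at (100.00, 17.00).
gusset: A = ½·36·48 = 864.00, centroid at (32.00, 50.00).
ΣA = 9904.00 cm², ΣAx̄ = 607648.00 cm³, ΣAȳ = 459680.00 cm³.
x̄ = 607648.00/9904.00 = 61.35 cm; ȳ = 459680.00/9904.00 = 46.41 cm.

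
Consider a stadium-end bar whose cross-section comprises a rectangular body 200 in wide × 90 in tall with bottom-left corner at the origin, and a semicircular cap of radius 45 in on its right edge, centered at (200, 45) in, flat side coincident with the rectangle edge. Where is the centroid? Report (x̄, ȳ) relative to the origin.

rectangular body: A = 200 × 90 = 18000.00, centroid at (100.00, 45.00).
semicircular end: A = ½π·45² = 3180.86, centroid at (219.10, 45.00).
ΣA = 21180.86 in²
ΣAx̄ = (18000.00)(100.00) + (3180.86)(219.10) = 2496922.51 in³
ΣAȳ = (18000.00)(45.00) + (3180.86)(45.00) = 953138.82 in³
x̄ = 2496922.51 / 21180.86 = 117.89 in
ȳ = 953138.82 / 21180.86 = 45.00 in

x̄ = 117.89 in, ȳ = 45.00 in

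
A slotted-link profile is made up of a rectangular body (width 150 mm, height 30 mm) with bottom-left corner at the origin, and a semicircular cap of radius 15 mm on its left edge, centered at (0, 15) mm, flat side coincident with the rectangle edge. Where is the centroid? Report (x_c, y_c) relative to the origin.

x_c = 69.07 mm, y_c = 15.00 mm

rectangular body: A = 150 × 30 = 4500.00, centroid at (75.00, 15.00).
semicircular end: A = ½π·15² = 353.43, centroid at (-6.37, 15.00).
ΣA = 4853.43 mm²
ΣAx_c = (4500.00)(75.00) + (353.43)(-6.37) = 335250.00 mm³
ΣAy_c = (4500.00)(15.00) + (353.43)(15.00) = 72801.44 mm³
x_c = 335250.00 / 4853.43 = 69.07 mm
y_c = 72801.44 / 4853.43 = 15.00 mm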